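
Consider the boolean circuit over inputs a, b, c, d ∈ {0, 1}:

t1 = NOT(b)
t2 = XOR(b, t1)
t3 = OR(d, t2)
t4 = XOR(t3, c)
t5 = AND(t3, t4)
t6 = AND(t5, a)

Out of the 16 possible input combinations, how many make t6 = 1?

4

t6 = AND(t5, a) must be 1, so both t5 = 1 and a = 1.
Satisfying assignments:
  a=1, b=0, c=0, d=0
  a=1, b=0, c=0, d=1
  a=1, b=1, c=0, d=0
  a=1, b=1, c=0, d=1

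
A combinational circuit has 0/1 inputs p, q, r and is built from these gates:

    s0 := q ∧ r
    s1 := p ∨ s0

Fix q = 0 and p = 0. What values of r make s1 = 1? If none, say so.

no solution exists

With q = 0 and p = 0 fixed, none of the 2 settings of r give s1 = 1.
For example, with r=1:
s0 = q ∧ r = 0 ∧ 1 = 0
s1 = p ∨ s0 = 0 ∨ 0 = 0
giving s1 = 0 ≠ 1.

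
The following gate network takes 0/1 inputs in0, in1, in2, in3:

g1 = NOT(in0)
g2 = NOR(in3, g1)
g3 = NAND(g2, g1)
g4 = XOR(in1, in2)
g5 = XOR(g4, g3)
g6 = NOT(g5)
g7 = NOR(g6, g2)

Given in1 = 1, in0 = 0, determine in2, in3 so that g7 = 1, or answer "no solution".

Check with in1 = 1, in0 = 0 and in2=1, in3=0:
g1 = NOT(in0) = NOT 0 = 1
g2 = NOR(in3, g1) = NOR(0, 1) = 0
g3 = NAND(g2, g1) = NAND(0, 1) = 1
g4 = XOR(in1, in2) = XOR(1, 1) = 0
g5 = XOR(g4, g3) = XOR(0, 1) = 1
g6 = NOT(g5) = NOT 1 = 0
g7 = NOR(g6, g2) = NOR(0, 0) = 1
So g7 = 1.

in2=1 in3=0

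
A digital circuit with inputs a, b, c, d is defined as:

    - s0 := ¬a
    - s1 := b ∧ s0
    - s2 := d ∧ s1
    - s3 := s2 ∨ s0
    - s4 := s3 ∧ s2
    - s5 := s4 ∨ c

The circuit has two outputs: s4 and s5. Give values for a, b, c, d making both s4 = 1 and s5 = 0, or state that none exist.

Across all 16 input combinations, none give both s4 = 1 and s5 = 0.

no solution exists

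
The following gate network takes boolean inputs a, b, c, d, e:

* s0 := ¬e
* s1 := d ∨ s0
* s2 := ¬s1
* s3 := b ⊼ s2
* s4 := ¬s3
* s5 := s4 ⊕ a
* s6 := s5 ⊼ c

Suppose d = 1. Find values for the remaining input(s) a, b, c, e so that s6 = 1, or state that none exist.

a=0, b=0, c=0, e=0

s6 = s5 ⊼ c must be 1, so at least one of s5, c is 0.
Check with d = 1 and a=0, b=0, c=0, e=0:
s0 = ¬e = ¬0 = 1
s1 = d ∨ s0 = 1 ∨ 1 = 1
s2 = ¬s1 = ¬1 = 0
s3 = b ⊼ s2 = 0 ⊼ 0 = 1
s4 = ¬s3 = ¬1 = 0
s5 = s4 ⊕ a = 0 ⊕ 0 = 0
s6 = s5 ⊼ c = 0 ⊼ 0 = 1
So s6 = 1.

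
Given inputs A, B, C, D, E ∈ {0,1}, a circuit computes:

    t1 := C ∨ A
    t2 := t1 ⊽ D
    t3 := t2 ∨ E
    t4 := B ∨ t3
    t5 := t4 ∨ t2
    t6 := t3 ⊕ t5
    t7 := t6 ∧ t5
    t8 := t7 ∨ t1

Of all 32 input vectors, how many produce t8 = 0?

t8 = t7 ∨ t1 must be 0, so both t7 = 0 and t1 = 0.
t7 = t6 ∧ t5 must be 0, so at least one of t6, t5 is 0.
Enumerating the 32 input combinations, 7 give t8 = 0 and 25 give t8 = 1.

7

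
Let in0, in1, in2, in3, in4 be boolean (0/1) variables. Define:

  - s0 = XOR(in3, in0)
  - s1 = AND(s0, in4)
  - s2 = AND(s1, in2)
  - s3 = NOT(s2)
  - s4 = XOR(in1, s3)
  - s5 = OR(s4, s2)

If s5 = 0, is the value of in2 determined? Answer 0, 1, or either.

either

Both values of in2 occur among assignments with s5 = 0:
  in2=0: in0=0, in1=1, in2=0, in3=0, in4=0
  in2=1: in0=0, in1=1, in2=1, in3=0, in4=0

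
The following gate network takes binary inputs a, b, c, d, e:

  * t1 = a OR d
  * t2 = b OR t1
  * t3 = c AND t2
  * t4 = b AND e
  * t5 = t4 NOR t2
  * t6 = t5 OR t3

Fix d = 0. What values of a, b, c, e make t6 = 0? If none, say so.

a=1 b=0 c=0 e=1

t6 = t5 OR t3 must be 0, so both t5 = 0 and t3 = 0.
t5 = t4 NOR t2 must be 0, so at least one of t4, t2 is 1.
Check with d = 0 and a=1, b=0, c=0, e=1:
t1 = a OR d = 1 OR 0 = 1
t2 = b OR t1 = 0 OR 1 = 1
t3 = c AND t2 = 0 AND 1 = 0
t4 = b AND e = 0 AND 1 = 0
t5 = t4 NOR t2 = 0 NOR 1 = 0
t6 = t5 OR t3 = 0 OR 0 = 0
So t6 = 0.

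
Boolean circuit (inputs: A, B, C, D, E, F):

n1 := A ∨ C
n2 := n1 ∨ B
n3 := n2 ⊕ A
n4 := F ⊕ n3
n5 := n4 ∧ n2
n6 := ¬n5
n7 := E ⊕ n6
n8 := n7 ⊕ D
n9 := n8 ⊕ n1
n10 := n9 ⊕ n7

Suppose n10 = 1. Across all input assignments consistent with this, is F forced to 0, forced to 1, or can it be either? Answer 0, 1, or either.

either

Both values of F occur among assignments with n10 = 1:
  F=0: A=0, B=0, C=0, D=1, E=0, F=0
  F=1: A=0, B=0, C=0, D=1, E=0, F=1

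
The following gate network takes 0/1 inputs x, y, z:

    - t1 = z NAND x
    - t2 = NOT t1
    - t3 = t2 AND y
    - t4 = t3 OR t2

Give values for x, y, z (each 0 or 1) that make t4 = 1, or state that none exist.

x=1 y=0 z=1

Check with x=1 y=0 z=1:
t1 = z NAND x = 1 NAND 1 = 0
t2 = NOT t1 = NOT 0 = 1
t3 = t2 AND y = 1 AND 0 = 0
t4 = t3 OR t2 = 0 OR 1 = 1
So t4 = 1 as required.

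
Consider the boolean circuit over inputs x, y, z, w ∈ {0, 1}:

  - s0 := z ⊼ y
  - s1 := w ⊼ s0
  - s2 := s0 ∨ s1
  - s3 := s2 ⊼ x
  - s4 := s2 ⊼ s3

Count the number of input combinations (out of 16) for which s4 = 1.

8

s4 = s2 ⊼ s3 must be 1, so at least one of s2, s3 is 0.
Enumerating the 16 input combinations, 8 give s4 = 1 and 8 give s4 = 0.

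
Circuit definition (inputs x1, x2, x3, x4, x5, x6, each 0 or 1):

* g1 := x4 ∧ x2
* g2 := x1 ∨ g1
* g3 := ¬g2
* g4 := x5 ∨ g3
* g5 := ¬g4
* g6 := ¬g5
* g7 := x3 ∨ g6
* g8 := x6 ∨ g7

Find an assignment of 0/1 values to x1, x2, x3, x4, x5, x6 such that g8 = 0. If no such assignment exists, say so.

Check with x1=1, x2=0, x3=0, x4=0, x5=0, x6=0:
g1 = x4 ∧ x2 = 0 ∧ 0 = 0
g2 = x1 ∨ g1 = 1 ∨ 0 = 1
g3 = ¬g2 = ¬1 = 0
g4 = x5 ∨ g3 = 0 ∨ 0 = 0
g5 = ¬g4 = ¬0 = 1
g6 = ¬g5 = ¬1 = 0
g7 = x3 ∨ g6 = 0 ∨ 0 = 0
g8 = x6 ∨ g7 = 0 ∨ 0 = 0
So g8 = 0 as required.

x1=1, x2=0, x3=0, x4=0, x5=0, x6=0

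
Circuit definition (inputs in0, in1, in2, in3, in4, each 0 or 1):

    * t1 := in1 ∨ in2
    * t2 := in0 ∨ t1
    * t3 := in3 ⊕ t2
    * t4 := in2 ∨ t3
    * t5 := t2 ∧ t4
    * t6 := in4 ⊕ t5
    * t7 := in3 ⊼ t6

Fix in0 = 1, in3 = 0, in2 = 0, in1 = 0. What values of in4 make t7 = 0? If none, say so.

With in0 = 1, in3 = 0, in2 = 0, in1 = 0 fixed, none of the 2 settings of in4 give t7 = 0.
For example, with in4=1:
t1 = in1 ∨ in2 = 0 ∨ 0 = 0
t2 = in0 ∨ t1 = 1 ∨ 0 = 1
t3 = in3 ⊕ t2 = 0 ⊕ 1 = 1
t4 = in2 ∨ t3 = 0 ∨ 1 = 1
t5 = t2 ∧ t4 = 1 ∧ 1 = 1
t6 = in4 ⊕ t5 = 1 ⊕ 1 = 0
t7 = in3 ⊼ t6 = 0 ⊼ 0 = 1
giving t7 = 1 ≠ 0.

no solution exists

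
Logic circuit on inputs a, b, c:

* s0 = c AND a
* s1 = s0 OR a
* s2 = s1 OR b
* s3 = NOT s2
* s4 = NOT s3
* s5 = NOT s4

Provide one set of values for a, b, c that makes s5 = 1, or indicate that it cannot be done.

a=0 b=0 c=1

s5 = NOT s4 must be 1, so s4 = 0.
Check with a=0 b=0 c=1:
s0 = c AND a = 1 AND 0 = 0
s1 = s0 OR a = 0 OR 0 = 0
s2 = s1 OR b = 0 OR 0 = 0
s3 = NOT s2 = NOT 0 = 1
s4 = NOT s3 = NOT 1 = 0
s5 = NOT s4 = NOT 0 = 1
So s5 = 1 as required.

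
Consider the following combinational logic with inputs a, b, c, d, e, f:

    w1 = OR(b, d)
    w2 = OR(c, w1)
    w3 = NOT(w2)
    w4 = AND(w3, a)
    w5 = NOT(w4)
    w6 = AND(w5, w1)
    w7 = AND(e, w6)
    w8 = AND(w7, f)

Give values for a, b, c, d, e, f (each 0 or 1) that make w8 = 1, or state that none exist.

w8 = AND(w7, f) must be 1, so both w7 = 1 and f = 1.
Check with a=1, b=1, c=0, d=0, e=1, f=1:
w1 = OR(b, d) = OR(1, 0) = 1
w2 = OR(c, w1) = OR(0, 1) = 1
w3 = NOT(w2) = NOT 1 = 0
w4 = AND(w3, a) = AND(0, 1) = 0
w5 = NOT(w4) = NOT 0 = 1
w6 = AND(w5, w1) = AND(1, 1) = 1
w7 = AND(e, w6) = AND(1, 1) = 1
w8 = AND(w7, f) = AND(1, 1) = 1
So w8 = 1 as required.

a=1, b=1, c=0, d=0, e=1, f=1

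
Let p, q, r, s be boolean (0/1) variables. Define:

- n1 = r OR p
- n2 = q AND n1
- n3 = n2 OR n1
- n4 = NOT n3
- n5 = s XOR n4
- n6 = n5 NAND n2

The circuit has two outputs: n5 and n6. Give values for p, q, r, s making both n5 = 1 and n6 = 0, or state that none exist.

Check with p=1, q=1, r=0, s=1:
n1 = r OR p = 0 OR 1 = 1
n2 = q AND n1 = 1 AND 1 = 1
n3 = n2 OR n1 = 1 OR 1 = 1
n4 = NOT n3 = NOT 1 = 0
n5 = s XOR n4 = 1 XOR 0 = 1
n6 = n5 NAND n2 = 1 NAND 1 = 0
So n5 = 1 and n6 = 0.

p=1, q=1, r=0, s=1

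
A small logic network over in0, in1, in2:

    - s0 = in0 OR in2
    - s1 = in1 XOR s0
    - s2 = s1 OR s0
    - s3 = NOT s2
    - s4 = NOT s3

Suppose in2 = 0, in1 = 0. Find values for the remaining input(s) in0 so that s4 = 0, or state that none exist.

in0=0

Check with in2 = 0, in1 = 0 and in0=0:
s0 = in0 OR in2 = 0 OR 0 = 0
s1 = in1 XOR s0 = 0 XOR 0 = 0
s2 = s1 OR s0 = 0 OR 0 = 0
s3 = NOT s2 = NOT 0 = 1
s4 = NOT s3 = NOT 1 = 0
So s4 = 0.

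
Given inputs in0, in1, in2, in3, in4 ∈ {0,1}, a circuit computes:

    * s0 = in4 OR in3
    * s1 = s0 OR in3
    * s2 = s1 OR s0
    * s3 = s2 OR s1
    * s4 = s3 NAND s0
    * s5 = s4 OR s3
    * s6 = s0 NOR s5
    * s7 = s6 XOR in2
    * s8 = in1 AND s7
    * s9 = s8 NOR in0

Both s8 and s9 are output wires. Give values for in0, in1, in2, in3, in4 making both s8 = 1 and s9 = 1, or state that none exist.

Across all 32 input combinations, none give both s8 = 1 and s9 = 1.

no solution exists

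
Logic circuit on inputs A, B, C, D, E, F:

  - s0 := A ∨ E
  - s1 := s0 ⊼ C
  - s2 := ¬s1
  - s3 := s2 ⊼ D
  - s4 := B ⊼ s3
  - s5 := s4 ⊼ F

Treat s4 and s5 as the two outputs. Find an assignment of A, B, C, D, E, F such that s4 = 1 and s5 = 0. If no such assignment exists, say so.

A=1, B=0, C=0, D=1, E=0, F=1

Check with A=1, B=0, C=0, D=1, E=0, F=1:
s0 = A ∨ E = 1 ∨ 0 = 1
s1 = s0 ⊼ C = 1 ⊼ 0 = 1
s2 = ¬s1 = ¬1 = 0
s3 = s2 ⊼ D = 0 ⊼ 1 = 1
s4 = B ⊼ s3 = 0 ⊼ 1 = 1
s5 = s4 ⊼ F = 1 ⊼ 1 = 0
So s4 = 1 and s5 = 0.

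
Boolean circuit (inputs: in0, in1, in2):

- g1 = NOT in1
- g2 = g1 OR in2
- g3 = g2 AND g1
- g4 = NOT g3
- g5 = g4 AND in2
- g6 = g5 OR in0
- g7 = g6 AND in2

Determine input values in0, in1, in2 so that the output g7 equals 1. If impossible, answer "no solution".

in0=1 in1=0 in2=1

g7 = g6 AND in2 must be 1, so both g6 = 1 and in2 = 1.
g6 = g5 OR in0 must be 1, so at least one of g5, in0 is 1.
Check with in0=1 in1=0 in2=1:
g1 = NOT in1 = NOT 0 = 1
g2 = g1 OR in2 = 1 OR 1 = 1
g3 = g2 AND g1 = 1 AND 1 = 1
g4 = NOT g3 = NOT 1 = 0
g5 = g4 AND in2 = 0 AND 1 = 0
g6 = g5 OR in0 = 0 OR 1 = 1
g7 = g6 AND in2 = 1 AND 1 = 1
So g7 = 1 as required.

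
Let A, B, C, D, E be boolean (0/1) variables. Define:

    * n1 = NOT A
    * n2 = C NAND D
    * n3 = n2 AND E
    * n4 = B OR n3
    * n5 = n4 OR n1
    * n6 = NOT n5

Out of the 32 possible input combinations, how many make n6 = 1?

5

n6 = NOT n5 must be 1, so n5 = 0.
n5 = n4 OR n1 must be 0, so both n4 = 0 and n1 = 0.
n4 = B OR n3 must be 0, so both B = 0 and n3 = 0.
Satisfying assignments:
  A=1, B=0, C=0, D=0, E=0
  A=1, B=0, C=0, D=1, E=0
  A=1, B=0, C=1, D=0, E=0
  A=1, B=0, C=1, D=1, E=0
  A=1, B=0, C=1, D=1, E=1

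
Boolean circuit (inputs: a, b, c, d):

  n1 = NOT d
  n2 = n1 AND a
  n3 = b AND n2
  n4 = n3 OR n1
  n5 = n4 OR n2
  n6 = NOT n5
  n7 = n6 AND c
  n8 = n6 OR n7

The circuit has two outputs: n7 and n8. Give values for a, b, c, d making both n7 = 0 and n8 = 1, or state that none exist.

a=0, b=1, c=0, d=1

Check with a=0, b=1, c=0, d=1:
n1 = NOT d = NOT 1 = 0
n2 = n1 AND a = 0 AND 0 = 0
n3 = b AND n2 = 1 AND 0 = 0
n4 = n3 OR n1 = 0 OR 0 = 0
n5 = n4 OR n2 = 0 OR 0 = 0
n6 = NOT n5 = NOT 0 = 1
n7 = n6 AND c = 1 AND 0 = 0
n8 = n6 OR n7 = 1 OR 0 = 1
So n7 = 0 and n8 = 1.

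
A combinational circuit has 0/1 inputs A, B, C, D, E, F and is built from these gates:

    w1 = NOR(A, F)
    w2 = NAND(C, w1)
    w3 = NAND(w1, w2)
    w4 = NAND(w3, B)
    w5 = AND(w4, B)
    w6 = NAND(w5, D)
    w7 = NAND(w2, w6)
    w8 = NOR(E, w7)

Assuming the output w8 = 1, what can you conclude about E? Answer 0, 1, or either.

0

w8 = NOR(E, w7) must be 1, so both E = 0 and w7 = 0.
w7 = NAND(w2, w6) must be 0, so both w2 = 1 and w6 = 1.
Every assignment with w8 = 1 has E = 0; there are 27 such assignment(s).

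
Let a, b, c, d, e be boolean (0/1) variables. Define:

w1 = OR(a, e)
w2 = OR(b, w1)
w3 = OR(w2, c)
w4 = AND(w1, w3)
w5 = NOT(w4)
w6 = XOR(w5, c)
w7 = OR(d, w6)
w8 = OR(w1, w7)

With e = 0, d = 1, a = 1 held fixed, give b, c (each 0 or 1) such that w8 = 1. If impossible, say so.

Check with e = 0, d = 1, a = 1 and b=0, c=1:
w1 = OR(a, e) = OR(1, 0) = 1
w2 = OR(b, w1) = OR(0, 1) = 1
w3 = OR(w2, c) = OR(1, 1) = 1
w4 = AND(w1, w3) = AND(1, 1) = 1
w5 = NOT(w4) = NOT 1 = 0
w6 = XOR(w5, c) = XOR(0, 1) = 1
w7 = OR(d, w6) = OR(1, 1) = 1
w8 = OR(w1, w7) = OR(1, 1) = 1
So w8 = 1.

b=0, c=1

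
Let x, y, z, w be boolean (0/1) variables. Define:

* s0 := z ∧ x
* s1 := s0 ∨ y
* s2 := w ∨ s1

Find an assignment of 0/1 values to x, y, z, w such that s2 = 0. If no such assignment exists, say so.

x=0, y=0, z=1, w=0

Check with x=0, y=0, z=1, w=0:
s0 = z ∧ x = 1 ∧ 0 = 0
s1 = s0 ∨ y = 0 ∨ 0 = 0
s2 = w ∨ s1 = 0 ∨ 0 = 0
So s2 = 0 as required.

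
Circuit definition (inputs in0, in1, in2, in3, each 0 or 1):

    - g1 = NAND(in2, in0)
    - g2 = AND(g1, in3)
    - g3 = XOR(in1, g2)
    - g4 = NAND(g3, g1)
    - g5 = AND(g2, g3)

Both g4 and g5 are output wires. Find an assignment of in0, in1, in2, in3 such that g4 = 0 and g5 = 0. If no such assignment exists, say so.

in0=0, in1=1, in2=1, in3=0

Check with in0=0, in1=1, in2=1, in3=0:
g1 = NAND(in2, in0) = NAND(1, 0) = 1
g2 = AND(g1, in3) = AND(1, 0) = 0
g3 = XOR(in1, g2) = XOR(1, 0) = 1
g4 = NAND(g3, g1) = NAND(1, 1) = 0
g5 = AND(g2, g3) = AND(0, 1) = 0
So g4 = 0 and g5 = 0.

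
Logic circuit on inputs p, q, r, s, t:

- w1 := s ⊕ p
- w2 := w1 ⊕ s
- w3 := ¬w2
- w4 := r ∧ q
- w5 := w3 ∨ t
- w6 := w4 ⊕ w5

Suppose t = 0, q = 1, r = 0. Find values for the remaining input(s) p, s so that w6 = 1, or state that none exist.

p=0 s=0

Check with t = 0, q = 1, r = 0 and p=0, s=0:
w1 = s ⊕ p = 0 ⊕ 0 = 0
w2 = w1 ⊕ s = 0 ⊕ 0 = 0
w3 = ¬w2 = ¬0 = 1
w4 = r ∧ q = 0 ∧ 1 = 0
w5 = w3 ∨ t = 1 ∨ 0 = 1
w6 = w4 ⊕ w5 = 0 ⊕ 1 = 1
So w6 = 1.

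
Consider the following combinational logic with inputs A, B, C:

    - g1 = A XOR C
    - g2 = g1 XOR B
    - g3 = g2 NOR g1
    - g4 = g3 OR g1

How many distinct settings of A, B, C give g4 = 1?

g4 = g3 OR g1 must be 1, so at least one of g3, g1 is 1.
Satisfying assignments:
  A=0, B=0, C=0
  A=0, B=0, C=1
  A=0, B=1, C=1
  A=1, B=0, C=0
  A=1, B=0, C=1
  A=1, B=1, C=0

6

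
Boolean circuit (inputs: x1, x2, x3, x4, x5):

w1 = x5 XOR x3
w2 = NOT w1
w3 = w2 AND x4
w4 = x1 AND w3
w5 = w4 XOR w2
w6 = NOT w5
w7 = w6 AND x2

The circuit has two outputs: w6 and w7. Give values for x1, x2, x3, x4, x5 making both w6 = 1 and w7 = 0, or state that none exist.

x1=1 x2=0 x3=0 x4=0 x5=1

Check with x1=1 x2=0 x3=0 x4=0 x5=1:
w1 = x5 XOR x3 = 1 XOR 0 = 1
w2 = NOT w1 = NOT 1 = 0
w3 = w2 AND x4 = 0 AND 0 = 0
w4 = x1 AND w3 = 1 AND 0 = 0
w5 = w4 XOR w2 = 0 XOR 0 = 0
w6 = NOT w5 = NOT 0 = 1
w7 = w6 AND x2 = 1 AND 0 = 0
So w6 = 1 and w7 = 0.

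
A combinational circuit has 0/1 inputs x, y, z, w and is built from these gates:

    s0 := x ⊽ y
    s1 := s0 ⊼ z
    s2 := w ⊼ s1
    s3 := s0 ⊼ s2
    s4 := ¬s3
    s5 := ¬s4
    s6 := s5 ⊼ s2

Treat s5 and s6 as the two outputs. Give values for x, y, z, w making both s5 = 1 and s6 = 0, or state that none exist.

x=1 y=0 z=0 w=0

Check with x=1 y=0 z=0 w=0:
s0 = x ⊽ y = 1 ⊽ 0 = 0
s1 = s0 ⊼ z = 0 ⊼ 0 = 1
s2 = w ⊼ s1 = 0 ⊼ 1 = 1
s3 = s0 ⊼ s2 = 0 ⊼ 1 = 1
s4 = ¬s3 = ¬1 = 0
s5 = ¬s4 = ¬0 = 1
s6 = s5 ⊼ s2 = 1 ⊼ 1 = 0
So s5 = 1 and s6 = 0.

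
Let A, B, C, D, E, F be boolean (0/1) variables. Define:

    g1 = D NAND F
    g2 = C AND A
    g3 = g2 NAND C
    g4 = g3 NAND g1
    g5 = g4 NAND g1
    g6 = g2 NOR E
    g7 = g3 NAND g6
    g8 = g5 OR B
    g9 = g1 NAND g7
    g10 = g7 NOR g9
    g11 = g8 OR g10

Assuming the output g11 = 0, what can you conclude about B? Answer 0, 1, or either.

0

g11 = g8 OR g10 must be 0, so both g8 = 0 and g10 = 0.
g8 = g5 OR B must be 0, so both g5 = 0 and B = 0.
Every assignment with g11 = 0 has B = 0; there are 6 such assignment(s).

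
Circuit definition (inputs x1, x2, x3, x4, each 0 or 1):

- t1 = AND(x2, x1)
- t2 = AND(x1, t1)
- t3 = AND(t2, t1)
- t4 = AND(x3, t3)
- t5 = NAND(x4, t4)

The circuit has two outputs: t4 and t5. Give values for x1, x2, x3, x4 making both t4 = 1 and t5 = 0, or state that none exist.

Check with x1=1 x2=1 x3=1 x4=1:
t1 = AND(x2, x1) = AND(1, 1) = 1
t2 = AND(x1, t1) = AND(1, 1) = 1
t3 = AND(t2, t1) = AND(1, 1) = 1
t4 = AND(x3, t3) = AND(1, 1) = 1
t5 = NAND(x4, t4) = NAND(1, 1) = 0
So t4 = 1 and t5 = 0.

x1=1 x2=1 x3=1 x4=1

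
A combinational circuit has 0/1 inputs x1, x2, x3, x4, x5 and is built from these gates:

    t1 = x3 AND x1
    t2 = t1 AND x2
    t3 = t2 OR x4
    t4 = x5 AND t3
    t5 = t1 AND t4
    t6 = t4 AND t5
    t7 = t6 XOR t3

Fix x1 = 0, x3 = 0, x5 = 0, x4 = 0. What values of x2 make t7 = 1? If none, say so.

With x1 = 0, x3 = 0, x5 = 0, x4 = 0 fixed, none of the 2 settings of x2 give t7 = 1.
For example, with x2=0:
t1 = x3 AND x1 = 0 AND 0 = 0
t2 = t1 AND x2 = 0 AND 0 = 0
t3 = t2 OR x4 = 0 OR 0 = 0
t4 = x5 AND t3 = 0 AND 0 = 0
t5 = t1 AND t4 = 0 AND 0 = 0
t6 = t4 AND t5 = 0 AND 0 = 0
t7 = t6 XOR t3 = 0 XOR 0 = 0
giving t7 = 0 ≠ 1.

no solution exists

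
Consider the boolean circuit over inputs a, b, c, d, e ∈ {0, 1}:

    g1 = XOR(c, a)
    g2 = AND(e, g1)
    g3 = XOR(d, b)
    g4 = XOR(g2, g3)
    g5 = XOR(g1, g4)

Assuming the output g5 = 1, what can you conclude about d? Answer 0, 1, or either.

either

Both values of d occur among assignments with g5 = 1:
  d=0: a=0, b=0, c=1, d=0, e=0
  d=1: a=0, b=0, c=0, d=1, e=0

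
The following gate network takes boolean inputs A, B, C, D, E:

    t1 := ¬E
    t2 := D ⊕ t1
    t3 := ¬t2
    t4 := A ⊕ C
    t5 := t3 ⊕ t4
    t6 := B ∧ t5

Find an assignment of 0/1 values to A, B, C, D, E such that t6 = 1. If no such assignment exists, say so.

A=1 B=1 C=0 D=1 E=1

t6 = B ∧ t5 must be 1, so both B = 1 and t5 = 1.
t5 = t3 ⊕ t4 must be 1, so t3 and t4 differ.
Check with A=1 B=1 C=0 D=1 E=1:
t1 = ¬E = ¬1 = 0
t2 = D ⊕ t1 = 1 ⊕ 0 = 1
t3 = ¬t2 = ¬1 = 0
t4 = A ⊕ C = 1 ⊕ 0 = 1
t5 = t3 ⊕ t4 = 0 ⊕ 1 = 1
t6 = B ∧ t5 = 1 ∧ 1 = 1
So t6 = 1 as required.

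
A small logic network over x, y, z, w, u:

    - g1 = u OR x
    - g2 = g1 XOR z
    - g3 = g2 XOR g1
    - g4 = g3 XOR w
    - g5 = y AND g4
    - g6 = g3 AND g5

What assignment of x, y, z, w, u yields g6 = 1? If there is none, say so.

x=1, y=1, z=1, w=0, u=0

Check with x=1, y=1, z=1, w=0, u=0:
g1 = u OR x = 0 OR 1 = 1
g2 = g1 XOR z = 1 XOR 1 = 0
g3 = g2 XOR g1 = 0 XOR 1 = 1
g4 = g3 XOR w = 1 XOR 0 = 1
g5 = y AND g4 = 1 AND 1 = 1
g6 = g3 AND g5 = 1 AND 1 = 1
So g6 = 1 as required.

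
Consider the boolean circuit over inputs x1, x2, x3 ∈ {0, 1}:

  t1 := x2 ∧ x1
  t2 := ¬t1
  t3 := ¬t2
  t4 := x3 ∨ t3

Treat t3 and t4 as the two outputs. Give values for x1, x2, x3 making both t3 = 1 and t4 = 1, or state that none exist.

x1=1, x2=1, x3=0

Check with x1=1, x2=1, x3=0:
t1 = x2 ∧ x1 = 1 ∧ 1 = 1
t2 = ¬t1 = ¬1 = 0
t3 = ¬t2 = ¬0 = 1
t4 = x3 ∨ t3 = 0 ∨ 1 = 1
So t3 = 1 and t4 = 1.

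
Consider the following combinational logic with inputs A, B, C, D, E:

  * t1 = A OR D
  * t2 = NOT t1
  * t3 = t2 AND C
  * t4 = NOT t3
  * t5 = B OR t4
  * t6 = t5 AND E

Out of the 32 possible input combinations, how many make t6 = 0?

t6 = t5 AND E must be 0, so at least one of t5, E is 0.
Enumerating the 32 input combinations, 17 give t6 = 0 and 15 give t6 = 1.

17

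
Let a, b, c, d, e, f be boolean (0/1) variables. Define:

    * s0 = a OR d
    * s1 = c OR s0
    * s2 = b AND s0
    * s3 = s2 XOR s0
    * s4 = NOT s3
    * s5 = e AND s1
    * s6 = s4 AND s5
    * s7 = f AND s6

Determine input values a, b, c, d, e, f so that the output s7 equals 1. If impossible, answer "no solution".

a=1, b=1, c=1, d=0, e=1, f=1

Check with a=1, b=1, c=1, d=0, e=1, f=1:
s0 = a OR d = 1 OR 0 = 1
s1 = c OR s0 = 1 OR 1 = 1
s2 = b AND s0 = 1 AND 1 = 1
s3 = s2 XOR s0 = 1 XOR 1 = 0
s4 = NOT s3 = NOT 0 = 1
s5 = e AND s1 = 1 AND 1 = 1
s6 = s4 AND s5 = 1 AND 1 = 1
s7 = f AND s6 = 1 AND 1 = 1
So s7 = 1 as required.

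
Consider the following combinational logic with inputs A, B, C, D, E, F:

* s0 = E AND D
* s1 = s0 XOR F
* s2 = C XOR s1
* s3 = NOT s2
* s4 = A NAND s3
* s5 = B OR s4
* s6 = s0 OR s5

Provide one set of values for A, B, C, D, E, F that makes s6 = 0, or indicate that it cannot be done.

A=1, B=0, C=1, D=0, E=1, F=1

Check with A=1, B=0, C=1, D=0, E=1, F=1:
s0 = E AND D = 1 AND 0 = 0
s1 = s0 XOR F = 0 XOR 1 = 1
s2 = C XOR s1 = 1 XOR 1 = 0
s3 = NOT s2 = NOT 0 = 1
s4 = A NAND s3 = 1 NAND 1 = 0
s5 = B OR s4 = 0 OR 0 = 0
s6 = s0 OR s5 = 0 OR 0 = 0
So s6 = 0 as required.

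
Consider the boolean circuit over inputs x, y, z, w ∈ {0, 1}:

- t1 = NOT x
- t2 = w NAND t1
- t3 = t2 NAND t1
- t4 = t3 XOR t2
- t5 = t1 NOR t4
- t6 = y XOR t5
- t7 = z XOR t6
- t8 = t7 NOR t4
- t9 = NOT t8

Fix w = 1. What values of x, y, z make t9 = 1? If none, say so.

t9 = NOT t8 must be 1, so t8 = 0.
Check with w = 1 and x=0, y=1, z=0:
t1 = NOT x = NOT 0 = 1
t2 = w NAND t1 = 1 NAND 1 = 0
t3 = t2 NAND t1 = 0 NAND 1 = 1
t4 = t3 XOR t2 = 1 XOR 0 = 1
t5 = t1 NOR t4 = 1 NOR 1 = 0
t6 = y XOR t5 = 1 XOR 0 = 1
t7 = z XOR t6 = 0 XOR 1 = 1
t8 = t7 NOR t4 = 1 NOR 1 = 0
t9 = NOT t8 = NOT 0 = 1
So t9 = 1.

x=0, y=1, z=0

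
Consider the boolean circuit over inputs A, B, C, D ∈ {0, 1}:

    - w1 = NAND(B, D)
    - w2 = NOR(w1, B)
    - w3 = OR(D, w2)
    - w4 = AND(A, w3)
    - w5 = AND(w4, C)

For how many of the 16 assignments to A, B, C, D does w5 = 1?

w5 = AND(w4, C) must be 1, so both w4 = 1 and C = 1.
w4 = AND(A, w3) must be 1, so both A = 1 and w3 = 1.
w3 = OR(D, w2) must be 1, so at least one of D, w2 is 1.
Satisfying assignments:
  A=1, B=0, C=1, D=1
  A=1, B=1, C=1, D=1

2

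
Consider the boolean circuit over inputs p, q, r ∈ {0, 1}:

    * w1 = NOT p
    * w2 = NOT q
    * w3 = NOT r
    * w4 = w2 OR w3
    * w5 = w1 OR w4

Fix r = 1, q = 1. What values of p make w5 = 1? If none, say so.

p=0

w5 = w1 OR w4 must be 1, so at least one of w1, w4 is 1.
Check with r = 1, q = 1 and p=0:
w1 = NOT p = NOT 0 = 1
w2 = NOT q = NOT 1 = 0
w3 = NOT r = NOT 1 = 0
w4 = w2 OR w3 = 0 OR 0 = 0
w5 = w1 OR w4 = 1 OR 0 = 1
So w5 = 1.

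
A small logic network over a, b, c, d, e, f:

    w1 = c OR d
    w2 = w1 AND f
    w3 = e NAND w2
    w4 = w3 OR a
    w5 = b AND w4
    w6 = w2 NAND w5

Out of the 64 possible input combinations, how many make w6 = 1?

w6 = w2 NAND w5 must be 1, so at least one of w2, w5 is 0.
Enumerating the 64 input combinations, 55 give w6 = 1 and 9 give w6 = 0.

55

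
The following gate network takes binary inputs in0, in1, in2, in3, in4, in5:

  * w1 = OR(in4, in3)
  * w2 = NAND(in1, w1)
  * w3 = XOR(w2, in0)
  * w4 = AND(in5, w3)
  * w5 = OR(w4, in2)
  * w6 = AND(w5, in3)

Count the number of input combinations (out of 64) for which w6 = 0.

w6 = AND(w5, in3) must be 0, so at least one of w5, in3 is 0.
Enumerating the 64 input combinations, 44 give w6 = 0 and 20 give w6 = 1.

44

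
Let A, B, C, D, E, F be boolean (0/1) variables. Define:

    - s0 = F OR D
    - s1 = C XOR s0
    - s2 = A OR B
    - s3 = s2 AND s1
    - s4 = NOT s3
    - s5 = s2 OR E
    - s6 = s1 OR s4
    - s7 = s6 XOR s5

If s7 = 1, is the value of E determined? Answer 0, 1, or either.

0

s7 = s6 XOR s5 must be 1, so s6 and s5 differ.
Every assignment with s7 = 1 has E = 0; there are 8 such assignment(s).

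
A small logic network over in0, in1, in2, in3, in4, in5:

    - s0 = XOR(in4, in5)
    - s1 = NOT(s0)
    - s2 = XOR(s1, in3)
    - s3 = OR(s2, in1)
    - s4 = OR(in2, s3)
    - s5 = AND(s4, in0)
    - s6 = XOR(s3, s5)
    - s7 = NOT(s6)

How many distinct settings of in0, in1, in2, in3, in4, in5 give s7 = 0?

28

s7 = NOT(s6) must be 0, so s6 = 1.
s6 = XOR(s3, s5) must be 1, so s3 and s5 differ.
Enumerating the 64 input combinations, 28 give s7 = 0 and 36 give s7 = 1.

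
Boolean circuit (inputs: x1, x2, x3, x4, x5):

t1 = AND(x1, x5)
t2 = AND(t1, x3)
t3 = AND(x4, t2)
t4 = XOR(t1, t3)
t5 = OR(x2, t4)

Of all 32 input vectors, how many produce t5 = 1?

t5 = OR(x2, t4) must be 1, so at least one of x2, t4 is 1.
Enumerating the 32 input combinations, 19 give t5 = 1 and 13 give t5 = 0.

19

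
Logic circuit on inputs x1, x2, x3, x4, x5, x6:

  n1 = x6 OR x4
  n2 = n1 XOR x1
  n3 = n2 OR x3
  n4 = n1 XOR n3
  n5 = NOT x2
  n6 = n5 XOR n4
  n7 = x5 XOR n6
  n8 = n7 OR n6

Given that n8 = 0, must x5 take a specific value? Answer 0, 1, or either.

n8 = n7 OR n6 must be 0, so both n7 = 0 and n6 = 0.
n7 = x5 XOR n6 must be 0, so x5 and n6 are equal.
n6 = n5 XOR n4 must be 0, so n5 and n4 are equal.
Every assignment with n8 = 0 has x5 = 0; there are 16 such assignment(s).

0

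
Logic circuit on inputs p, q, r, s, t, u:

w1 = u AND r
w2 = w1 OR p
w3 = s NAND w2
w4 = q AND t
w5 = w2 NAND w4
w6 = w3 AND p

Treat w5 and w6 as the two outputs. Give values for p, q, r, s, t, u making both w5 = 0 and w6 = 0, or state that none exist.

Check with p=0, q=1, r=1, s=0, t=1, u=1:
w1 = u AND r = 1 AND 1 = 1
w2 = w1 OR p = 1 OR 0 = 1
w3 = s NAND w2 = 0 NAND 1 = 1
w4 = q AND t = 1 AND 1 = 1
w5 = w2 NAND w4 = 1 NAND 1 = 0
w6 = w3 AND p = 1 AND 0 = 0
So w5 = 0 and w6 = 0.

p=0, q=1, r=1, s=0, t=1, u=1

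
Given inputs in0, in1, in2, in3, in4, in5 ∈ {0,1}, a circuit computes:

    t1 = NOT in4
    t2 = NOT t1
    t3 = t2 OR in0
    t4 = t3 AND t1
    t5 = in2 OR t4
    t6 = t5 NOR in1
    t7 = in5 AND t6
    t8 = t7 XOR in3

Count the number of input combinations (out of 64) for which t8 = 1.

t8 = t7 XOR in3 must be 1, so t7 and in3 differ.
Enumerating the 64 input combinations, 32 give t8 = 1 and 32 give t8 = 0.

32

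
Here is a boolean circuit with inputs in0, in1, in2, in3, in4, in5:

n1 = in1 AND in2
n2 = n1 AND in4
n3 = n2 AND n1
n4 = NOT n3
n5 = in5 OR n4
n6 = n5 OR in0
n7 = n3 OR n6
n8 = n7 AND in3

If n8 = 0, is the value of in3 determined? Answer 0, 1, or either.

0

n8 = n7 AND in3 must be 0, so at least one of n7, in3 is 0.
Every assignment with n8 = 0 has in3 = 0; there are 32 such assignment(s).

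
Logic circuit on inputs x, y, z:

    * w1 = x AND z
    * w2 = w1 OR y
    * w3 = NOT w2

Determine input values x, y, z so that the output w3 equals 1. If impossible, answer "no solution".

w3 = NOT w2 must be 1, so w2 = 0.
Check with x=1, y=0, z=0:
w1 = x AND z = 1 AND 0 = 0
w2 = w1 OR y = 0 OR 0 = 0
w3 = NOT w2 = NOT 0 = 1
So w3 = 1 as required.

x=1, y=0, z=0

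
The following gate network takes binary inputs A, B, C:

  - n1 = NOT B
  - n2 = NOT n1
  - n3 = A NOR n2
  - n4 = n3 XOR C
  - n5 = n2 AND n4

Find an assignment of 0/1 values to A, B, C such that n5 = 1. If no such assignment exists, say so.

A=0, B=1, C=1

Check with A=0, B=1, C=1:
n1 = NOT B = NOT 1 = 0
n2 = NOT n1 = NOT 0 = 1
n3 = A NOR n2 = 0 NOR 1 = 0
n4 = n3 XOR C = 0 XOR 1 = 1
n5 = n2 AND n4 = 1 AND 1 = 1
So n5 = 1 as required.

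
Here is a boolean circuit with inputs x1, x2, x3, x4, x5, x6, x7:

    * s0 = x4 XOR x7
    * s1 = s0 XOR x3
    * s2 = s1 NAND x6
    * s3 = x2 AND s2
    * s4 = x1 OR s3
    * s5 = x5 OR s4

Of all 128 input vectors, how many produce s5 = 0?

s5 = x5 OR s4 must be 0, so both x5 = 0 and s4 = 0.
Enumerating the 128 input combinations, 20 give s5 = 0 and 108 give s5 = 1.

20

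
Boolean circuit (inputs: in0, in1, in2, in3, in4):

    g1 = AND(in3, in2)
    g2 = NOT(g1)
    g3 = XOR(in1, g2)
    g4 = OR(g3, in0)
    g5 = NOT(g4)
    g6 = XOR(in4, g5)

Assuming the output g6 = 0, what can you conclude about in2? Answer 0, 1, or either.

Both values of in2 occur among assignments with g6 = 0:
  in2=0: in0=0, in1=0, in2=0, in3=0, in4=0
  in2=1: in0=0, in1=0, in2=1, in3=0, in4=0

either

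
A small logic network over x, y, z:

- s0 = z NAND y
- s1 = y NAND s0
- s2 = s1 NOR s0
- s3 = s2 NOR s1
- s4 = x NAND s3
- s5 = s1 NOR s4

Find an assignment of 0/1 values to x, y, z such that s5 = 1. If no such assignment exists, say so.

s5 = s1 NOR s4 must be 1, so both s1 = 0 and s4 = 0.
s1 = y NAND s0 must be 0, so both y = 1 and s0 = 1.
Check with x=1, y=1, z=0:
s0 = z NAND y = 0 NAND 1 = 1
s1 = y NAND s0 = 1 NAND 1 = 0
s2 = s1 NOR s0 = 0 NOR 1 = 0
s3 = s2 NOR s1 = 0 NOR 0 = 1
s4 = x NAND s3 = 1 NAND 1 = 0
s5 = s1 NOR s4 = 0 NOR 0 = 1
So s5 = 1 as required.

x=1, y=1, z=0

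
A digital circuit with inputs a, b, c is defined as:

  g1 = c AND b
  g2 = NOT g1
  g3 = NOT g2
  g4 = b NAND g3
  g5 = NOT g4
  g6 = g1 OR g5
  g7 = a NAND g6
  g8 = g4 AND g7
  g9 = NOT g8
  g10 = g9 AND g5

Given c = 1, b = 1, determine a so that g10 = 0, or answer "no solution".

no solution exists

With c = 1, b = 1 fixed, none of the 2 settings of a give g10 = 0.
For example, with a=1:
g1 = c AND b = 1 AND 1 = 1
g2 = NOT g1 = NOT 1 = 0
g3 = NOT g2 = NOT 0 = 1
g4 = b NAND g3 = 1 NAND 1 = 0
g5 = NOT g4 = NOT 0 = 1
g6 = g1 OR g5 = 1 OR 1 = 1
g7 = a NAND g6 = 1 NAND 1 = 0
g8 = g4 AND g7 = 0 AND 0 = 0
g9 = NOT g8 = NOT 0 = 1
g10 = g9 AND g5 = 1 AND 1 = 1
giving g10 = 1 ≠ 0.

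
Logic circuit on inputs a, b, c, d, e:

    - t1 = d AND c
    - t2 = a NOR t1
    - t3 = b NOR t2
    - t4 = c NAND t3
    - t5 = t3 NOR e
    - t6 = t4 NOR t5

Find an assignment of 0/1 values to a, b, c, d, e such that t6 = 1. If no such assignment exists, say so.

Check with a=1 b=0 c=1 d=0 e=0:
t1 = d AND c = 0 AND 1 = 0
t2 = a NOR t1 = 1 NOR 0 = 0
t3 = b NOR t2 = 0 NOR 0 = 1
t4 = c NAND t3 = 1 NAND 1 = 0
t5 = t3 NOR e = 1 NOR 0 = 0
t6 = t4 NOR t5 = 0 NOR 0 = 1
So t6 = 1 as required.

a=1 b=0 c=1 d=0 e=0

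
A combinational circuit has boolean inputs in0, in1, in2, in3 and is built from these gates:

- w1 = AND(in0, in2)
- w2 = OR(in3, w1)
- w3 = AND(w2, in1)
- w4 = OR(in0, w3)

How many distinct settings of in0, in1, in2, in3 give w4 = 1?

w4 = OR(in0, w3) must be 1, so at least one of in0, w3 is 1.
Enumerating the 16 input combinations, 10 give w4 = 1 and 6 give w4 = 0.

10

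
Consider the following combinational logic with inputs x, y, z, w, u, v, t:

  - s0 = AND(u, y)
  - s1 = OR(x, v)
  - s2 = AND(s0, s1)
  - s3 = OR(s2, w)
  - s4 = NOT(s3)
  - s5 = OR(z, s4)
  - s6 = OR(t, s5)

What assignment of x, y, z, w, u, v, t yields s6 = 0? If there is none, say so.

x=1 y=1 z=0 w=0 u=1 v=0 t=0

Check with x=1 y=1 z=0 w=0 u=1 v=0 t=0:
s0 = AND(u, y) = AND(1, 1) = 1
s1 = OR(x, v) = OR(1, 0) = 1
s2 = AND(s0, s1) = AND(1, 1) = 1
s3 = OR(s2, w) = OR(1, 0) = 1
s4 = NOT(s3) = NOT 1 = 0
s5 = OR(z, s4) = OR(0, 0) = 0
s6 = OR(t, s5) = OR(0, 0) = 0
So s6 = 0 as required.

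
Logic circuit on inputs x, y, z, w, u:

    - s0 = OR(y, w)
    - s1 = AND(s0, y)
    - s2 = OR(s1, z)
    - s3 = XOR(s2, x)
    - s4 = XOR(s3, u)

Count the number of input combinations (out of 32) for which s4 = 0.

s4 = XOR(s3, u) must be 0, so s3 and u are equal.
Enumerating the 32 input combinations, 16 give s4 = 0 and 16 give s4 = 1.

16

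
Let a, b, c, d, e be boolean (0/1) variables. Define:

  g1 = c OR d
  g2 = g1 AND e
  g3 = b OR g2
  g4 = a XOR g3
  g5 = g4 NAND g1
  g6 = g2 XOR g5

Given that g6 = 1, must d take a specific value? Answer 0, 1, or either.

either

Both values of d occur among assignments with g6 = 1:
  d=0: a=0, b=0, c=0, d=0, e=0
  d=1: a=0, b=0, c=0, d=1, e=0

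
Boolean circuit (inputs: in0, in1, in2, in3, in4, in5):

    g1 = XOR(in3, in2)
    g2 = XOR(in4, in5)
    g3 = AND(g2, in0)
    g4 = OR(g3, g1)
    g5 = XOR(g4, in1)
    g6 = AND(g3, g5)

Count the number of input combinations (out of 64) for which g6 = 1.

g6 = AND(g3, g5) must be 1, so both g3 = 1 and g5 = 1.
g3 = AND(g2, in0) must be 1, so both g2 = 1 and in0 = 1.
g5 = XOR(g4, in1) must be 1, so g4 and in1 differ.
Enumerating the 64 input combinations, 8 give g6 = 1 and 56 give g6 = 0.

8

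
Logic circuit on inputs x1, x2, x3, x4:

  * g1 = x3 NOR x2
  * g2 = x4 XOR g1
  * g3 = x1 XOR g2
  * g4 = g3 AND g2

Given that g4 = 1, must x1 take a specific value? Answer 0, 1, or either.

g4 = g3 AND g2 must be 1, so both g3 = 1 and g2 = 1.
g3 = x1 XOR g2 must be 1, so x1 and g2 differ.
Every assignment with g4 = 1 has x1 = 0; there are 4 such assignment(s).
  x1=0, x2=0, x3=0, x4=0
  x1=0, x2=0, x3=1, x4=1
  x1=0, x2=1, x3=0, x4=1
  x1=0, x2=1, x3=1, x4=1

0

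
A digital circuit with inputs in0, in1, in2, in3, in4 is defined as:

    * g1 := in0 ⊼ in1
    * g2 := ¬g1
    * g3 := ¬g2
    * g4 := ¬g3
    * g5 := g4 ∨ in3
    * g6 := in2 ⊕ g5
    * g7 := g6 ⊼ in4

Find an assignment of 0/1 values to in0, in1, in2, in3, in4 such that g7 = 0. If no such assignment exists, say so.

g7 = g6 ⊼ in4 must be 0, so both g6 = 1 and in4 = 1.
g6 = in2 ⊕ g5 must be 1, so in2 and g5 differ.
Check with in0=1 in1=1 in2=0 in3=1 in4=1:
g1 = in0 ⊼ in1 = 1 ⊼ 1 = 0
g2 = ¬g1 = ¬0 = 1
g3 = ¬g2 = ¬1 = 0
g4 = ¬g3 = ¬0 = 1
g5 = g4 ∨ in3 = 1 ∨ 1 = 1
g6 = in2 ⊕ g5 = 0 ⊕ 1 = 1
g7 = g6 ⊼ in4 = 1 ⊼ 1 = 0
So g7 = 0 as required.

in0=1 in1=1 in2=0 in3=1 in4=1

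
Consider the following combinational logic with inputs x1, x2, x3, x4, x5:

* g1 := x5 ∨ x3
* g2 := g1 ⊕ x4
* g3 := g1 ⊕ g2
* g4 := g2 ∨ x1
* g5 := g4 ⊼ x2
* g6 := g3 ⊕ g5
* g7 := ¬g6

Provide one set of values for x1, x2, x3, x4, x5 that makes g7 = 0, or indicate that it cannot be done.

x1=1, x2=1, x3=1, x4=1, x5=0

g7 = ¬g6 must be 0, so g6 = 1.
Check with x1=1, x2=1, x3=1, x4=1, x5=0:
g1 = x5 ∨ x3 = 0 ∨ 1 = 1
g2 = g1 ⊕ x4 = 1 ⊕ 1 = 0
g3 = g1 ⊕ g2 = 1 ⊕ 0 = 1
g4 = g2 ∨ x1 = 0 ∨ 1 = 1
g5 = g4 ⊼ x2 = 1 ⊼ 1 = 0
g6 = g3 ⊕ g5 = 1 ⊕ 0 = 1
g7 = ¬g6 = ¬1 = 0
So g7 = 0 as required.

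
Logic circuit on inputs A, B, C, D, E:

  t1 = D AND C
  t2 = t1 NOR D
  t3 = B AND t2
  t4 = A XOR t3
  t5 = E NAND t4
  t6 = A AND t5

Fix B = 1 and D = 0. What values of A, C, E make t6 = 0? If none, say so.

t6 = A AND t5 must be 0, so at least one of A, t5 is 0.
Check with B = 1 and D = 0 and A=0, C=0, E=0:
t1 = D AND C = 0 AND 0 = 0
t2 = t1 NOR D = 0 NOR 0 = 1
t3 = B AND t2 = 1 AND 1 = 1
t4 = A XOR t3 = 0 XOR 1 = 1
t5 = E NAND t4 = 0 NAND 1 = 1
t6 = A AND t5 = 0 AND 1 = 0
So t6 = 0.

A=0, C=0, E=0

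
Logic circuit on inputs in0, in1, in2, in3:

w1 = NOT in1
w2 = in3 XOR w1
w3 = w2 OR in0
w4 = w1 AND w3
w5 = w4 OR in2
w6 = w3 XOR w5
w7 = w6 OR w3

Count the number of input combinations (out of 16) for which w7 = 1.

w7 = w6 OR w3 must be 1, so at least one of w6, w3 is 1.
Enumerating the 16 input combinations, 14 give w7 = 1 and 2 give w7 = 0.

14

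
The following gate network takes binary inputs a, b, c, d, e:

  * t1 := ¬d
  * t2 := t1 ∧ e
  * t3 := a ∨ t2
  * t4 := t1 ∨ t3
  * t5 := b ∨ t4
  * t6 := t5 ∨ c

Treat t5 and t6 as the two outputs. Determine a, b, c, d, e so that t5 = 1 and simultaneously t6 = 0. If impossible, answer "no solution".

Across all 32 input combinations, none give both t5 = 1 and t6 = 0.

no solution exists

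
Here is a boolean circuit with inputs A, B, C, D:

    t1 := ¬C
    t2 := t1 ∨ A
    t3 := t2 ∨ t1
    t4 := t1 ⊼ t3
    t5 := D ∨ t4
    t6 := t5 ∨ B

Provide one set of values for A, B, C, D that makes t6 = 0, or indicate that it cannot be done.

A=1, B=0, C=0, D=0

t6 = t5 ∨ B must be 0, so both t5 = 0 and B = 0.
Check with A=1, B=0, C=0, D=0:
t1 = ¬C = ¬0 = 1
t2 = t1 ∨ A = 1 ∨ 1 = 1
t3 = t2 ∨ t1 = 1 ∨ 1 = 1
t4 = t1 ⊼ t3 = 1 ⊼ 1 = 0
t5 = D ∨ t4 = 0 ∨ 0 = 0
t6 = t5 ∨ B = 0 ∨ 0 = 0
So t6 = 0 as required.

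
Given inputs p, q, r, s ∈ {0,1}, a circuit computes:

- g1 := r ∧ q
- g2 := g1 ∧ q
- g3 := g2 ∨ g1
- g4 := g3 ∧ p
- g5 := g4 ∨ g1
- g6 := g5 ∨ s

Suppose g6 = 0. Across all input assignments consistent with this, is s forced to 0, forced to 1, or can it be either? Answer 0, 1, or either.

g6 = g5 ∨ s must be 0, so both g5 = 0 and s = 0.
g5 = g4 ∨ g1 must be 0, so both g4 = 0 and g1 = 0.
g4 = g3 ∧ p must be 0, so at least one of g3, p is 0.
Every assignment with g6 = 0 has s = 0; there are 6 such assignment(s).

0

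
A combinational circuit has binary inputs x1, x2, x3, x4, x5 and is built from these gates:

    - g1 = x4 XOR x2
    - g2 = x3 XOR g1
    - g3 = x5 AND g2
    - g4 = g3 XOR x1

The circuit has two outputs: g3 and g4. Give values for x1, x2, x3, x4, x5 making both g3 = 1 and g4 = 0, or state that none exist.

Check with x1=1, x2=0, x3=1, x4=0, x5=1:
g1 = x4 XOR x2 = 0 XOR 0 = 0
g2 = x3 XOR g1 = 1 XOR 0 = 1
g3 = x5 AND g2 = 1 AND 1 = 1
g4 = g3 XOR x1 = 1 XOR 1 = 0
So g3 = 1 and g4 = 0.

x1=1, x2=0, x3=1, x4=0, x5=1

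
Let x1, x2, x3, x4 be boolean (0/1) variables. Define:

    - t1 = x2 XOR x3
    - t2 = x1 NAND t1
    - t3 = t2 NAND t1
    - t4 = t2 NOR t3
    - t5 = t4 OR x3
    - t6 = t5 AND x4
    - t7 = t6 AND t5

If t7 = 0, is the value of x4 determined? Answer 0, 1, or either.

either

Both values of x4 occur among assignments with t7 = 0:
  x4=0: x1=0, x2=0, x3=0, x4=0
  x4=1: x1=0, x2=0, x3=0, x4=1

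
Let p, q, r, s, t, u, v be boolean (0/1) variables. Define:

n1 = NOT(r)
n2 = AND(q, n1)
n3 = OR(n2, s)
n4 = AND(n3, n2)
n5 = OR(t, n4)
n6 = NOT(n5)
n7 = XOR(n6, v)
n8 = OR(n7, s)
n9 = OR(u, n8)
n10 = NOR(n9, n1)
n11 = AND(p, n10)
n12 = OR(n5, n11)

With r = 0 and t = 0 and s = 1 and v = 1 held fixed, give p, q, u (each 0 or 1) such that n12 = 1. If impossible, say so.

p=1, q=1, u=1

n12 = OR(n5, n11) must be 1, so at least one of n5, n11 is 1.
Check with r = 0 and t = 0 and s = 1 and v = 1 and p=1, q=1, u=1:
n1 = NOT(r) = NOT 0 = 1
n2 = AND(q, n1) = AND(1, 1) = 1
n3 = OR(n2, s) = OR(1, 1) = 1
n4 = AND(n3, n2) = AND(1, 1) = 1
n5 = OR(t, n4) = OR(0, 1) = 1
n6 = NOT(n5) = NOT 1 = 0
n7 = XOR(n6, v) = XOR(0, 1) = 1
n8 = OR(n7, s) = OR(1, 1) = 1
n9 = OR(u, n8) = OR(1, 1) = 1
n10 = NOR(n9, n1) = NOR(1, 1) = 0
n11 = AND(p, n10) = AND(1, 0) = 0
n12 = OR(n5, n11) = OR(1, 0) = 1
So n12 = 1.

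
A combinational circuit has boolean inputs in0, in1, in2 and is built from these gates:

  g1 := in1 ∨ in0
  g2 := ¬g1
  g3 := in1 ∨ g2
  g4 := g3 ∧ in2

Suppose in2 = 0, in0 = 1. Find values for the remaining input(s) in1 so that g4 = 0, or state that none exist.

in1=1

Check with in2 = 0, in0 = 1 and in1=1:
g1 = in1 ∨ in0 = 1 ∨ 1 = 1
g2 = ¬g1 = ¬1 = 0
g3 = in1 ∨ g2 = 1 ∨ 0 = 1
g4 = g3 ∧ in2 = 1 ∧ 0 = 0
So g4 = 0.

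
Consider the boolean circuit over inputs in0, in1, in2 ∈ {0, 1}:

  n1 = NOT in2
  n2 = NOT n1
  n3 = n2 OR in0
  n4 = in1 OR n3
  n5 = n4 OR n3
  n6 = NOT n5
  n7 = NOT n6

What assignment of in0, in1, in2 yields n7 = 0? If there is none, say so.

n7 = NOT n6 must be 0, so n6 = 1.
n6 = NOT n5 must be 1, so n5 = 0.
Check with in0=0, in1=0, in2=0:
n1 = NOT in2 = NOT 0 = 1
n2 = NOT n1 = NOT 1 = 0
n3 = n2 OR in0 = 0 OR 0 = 0
n4 = in1 OR n3 = 0 OR 0 = 0
n5 = n4 OR n3 = 0 OR 0 = 0
n6 = NOT n5 = NOT 0 = 1
n7 = NOT n6 = NOT 1 = 0
So n7 = 0 as required.

in0=0, in1=0, in2=0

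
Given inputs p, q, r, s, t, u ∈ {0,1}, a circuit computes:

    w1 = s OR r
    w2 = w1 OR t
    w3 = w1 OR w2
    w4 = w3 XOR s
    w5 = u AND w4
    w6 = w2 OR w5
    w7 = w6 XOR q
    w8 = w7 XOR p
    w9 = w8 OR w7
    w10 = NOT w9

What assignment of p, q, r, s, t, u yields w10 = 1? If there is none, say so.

p=0 q=1 r=1 s=0 t=0 u=1

Check with p=0 q=1 r=1 s=0 t=0 u=1:
w1 = s OR r = 0 OR 1 = 1
w2 = w1 OR t = 1 OR 0 = 1
w3 = w1 OR w2 = 1 OR 1 = 1
w4 = w3 XOR s = 1 XOR 0 = 1
w5 = u AND w4 = 1 AND 1 = 1
w6 = w2 OR w5 = 1 OR 1 = 1
w7 = w6 XOR q = 1 XOR 1 = 0
w8 = w7 XOR p = 0 XOR 0 = 0
w9 = w8 OR w7 = 0 OR 0 = 0
w10 = NOT w9 = NOT 0 = 1
So w10 = 1 as required.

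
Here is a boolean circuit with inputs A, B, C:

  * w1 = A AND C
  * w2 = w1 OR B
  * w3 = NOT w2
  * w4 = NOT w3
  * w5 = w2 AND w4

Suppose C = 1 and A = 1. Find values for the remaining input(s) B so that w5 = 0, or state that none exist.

With C = 1 and A = 1 fixed, none of the 2 settings of B give w5 = 0.
For example, with B=0:
w1 = A AND C = 1 AND 1 = 1
w2 = w1 OR B = 1 OR 0 = 1
w3 = NOT w2 = NOT 1 = 0
w4 = NOT w3 = NOT 0 = 1
w5 = w2 AND w4 = 1 AND 1 = 1
giving w5 = 1 ≠ 0.

no solution exists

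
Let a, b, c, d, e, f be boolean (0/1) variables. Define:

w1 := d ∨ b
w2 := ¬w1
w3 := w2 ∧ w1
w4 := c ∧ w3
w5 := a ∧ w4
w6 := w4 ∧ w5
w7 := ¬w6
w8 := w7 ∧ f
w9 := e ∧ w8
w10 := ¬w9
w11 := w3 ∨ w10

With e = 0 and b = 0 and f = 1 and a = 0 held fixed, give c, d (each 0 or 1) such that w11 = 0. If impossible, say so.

no solution exists

With e = 0 and b = 0 and f = 1 and a = 0 fixed, none of the 4 settings of c, d give w11 = 0.
For example, with c=1, d=1:
w1 = d ∨ b = 1 ∨ 0 = 1
w2 = ¬w1 = ¬1 = 0
w3 = w2 ∧ w1 = 0 ∧ 1 = 0
w4 = c ∧ w3 = 1 ∧ 0 = 0
w5 = a ∧ w4 = 0 ∧ 0 = 0
w6 = w4 ∧ w5 = 0 ∧ 0 = 0
w7 = ¬w6 = ¬0 = 1
w8 = w7 ∧ f = 1 ∧ 1 = 1
w9 = e ∧ w8 = 0 ∧ 1 = 0
w10 = ¬w9 = ¬0 = 1
w11 = w3 ∨ w10 = 0 ∨ 1 = 1
giving w11 = 1 ≠ 0.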